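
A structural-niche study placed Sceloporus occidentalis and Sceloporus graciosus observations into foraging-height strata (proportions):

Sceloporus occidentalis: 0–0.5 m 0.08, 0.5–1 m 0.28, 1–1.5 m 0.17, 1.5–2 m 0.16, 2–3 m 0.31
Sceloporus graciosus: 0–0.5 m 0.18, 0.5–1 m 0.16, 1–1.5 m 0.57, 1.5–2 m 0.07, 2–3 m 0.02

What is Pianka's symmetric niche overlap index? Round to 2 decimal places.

Σ p₁ᵢp₂ᵢ = 0.0144 + 0.0448 + 0.0969 + 0.0112 + 0.0062 = 0.1735
Σp_1ᵢ² = 0.08² + 0.28² + 0.17² + 0.16² + 0.31² = 0.0064 + 0.0784 + 0.0289 + 0.0256 + 0.0961 = 0.2354
Σp_2ᵢ² = 0.18² + 0.16² + 0.57² + 0.07² + 0.02² = 0.0324 + 0.0256 + 0.3249 + 0.0049 + 0.0004 = 0.3882
O = 0.1735 / √(0.2354 × 0.3882) = 0.1735 / 0.30230 = 0.5739

0.57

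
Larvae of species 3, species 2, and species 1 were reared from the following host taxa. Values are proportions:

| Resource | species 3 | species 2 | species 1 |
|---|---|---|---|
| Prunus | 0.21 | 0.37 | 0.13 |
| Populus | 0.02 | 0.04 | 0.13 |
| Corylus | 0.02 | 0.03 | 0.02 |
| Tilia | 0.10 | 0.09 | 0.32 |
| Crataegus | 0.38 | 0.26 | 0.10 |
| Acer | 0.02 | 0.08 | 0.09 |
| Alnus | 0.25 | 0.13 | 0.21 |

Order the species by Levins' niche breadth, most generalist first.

species 1 > species 2 > species 3

Σp_3ᵢ² = 0.21² + 0.02² + 0.02² + 0.10² + 0.38² + 0.02² + 0.25² = 0.0441 + 0.0004 + 0.0004 + 0.0100 + 0.1444 + 0.0004 + 0.0625 = 0.2622
B_3 = 1 / 0.2622 = 3.8139
Σp_2ᵢ² = 0.37² + 0.04² + 0.03² + 0.09² + 0.26² + 0.08² + 0.13² = 0.1369 + 0.0016 + 0.0009 + 0.0081 + 0.0676 + 0.0064 + 0.0169 = 0.2384
B_2 = 1 / 0.2384 = 4.1946
Σp_1ᵢ² = 0.13² + 0.13² + 0.02² + 0.32² + 0.10² + 0.09² + 0.21² = 0.0169 + 0.0169 + 0.0004 + 0.1024 + 0.0100 + 0.0081 + 0.0441 = 0.1988
B_1 = 1 / 0.1988 = 5.0302
Ranking by B (broadest → narrowest): species 1 (5.03) > species 2 (4.19) > species 3 (3.81)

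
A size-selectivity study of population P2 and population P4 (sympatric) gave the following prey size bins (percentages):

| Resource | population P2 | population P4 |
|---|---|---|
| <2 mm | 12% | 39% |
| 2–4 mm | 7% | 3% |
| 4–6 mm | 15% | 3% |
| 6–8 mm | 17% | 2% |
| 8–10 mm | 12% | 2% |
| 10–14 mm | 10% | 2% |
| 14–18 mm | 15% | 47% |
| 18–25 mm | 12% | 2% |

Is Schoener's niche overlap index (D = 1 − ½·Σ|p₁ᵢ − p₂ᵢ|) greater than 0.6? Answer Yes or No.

Convert percentages to proportions (divide by 100).
Σ|p₁ᵢ − p₂ᵢ| = 0.27 + 0.04 + 0.12 + 0.15 + 0.10 + 0.08 + 0.32 + 0.10 = 1.18
D = 1 − ½ × 1.18 = 1 − 0.590 = 0.4100
D = 0.4100 < 0.6 → No.

No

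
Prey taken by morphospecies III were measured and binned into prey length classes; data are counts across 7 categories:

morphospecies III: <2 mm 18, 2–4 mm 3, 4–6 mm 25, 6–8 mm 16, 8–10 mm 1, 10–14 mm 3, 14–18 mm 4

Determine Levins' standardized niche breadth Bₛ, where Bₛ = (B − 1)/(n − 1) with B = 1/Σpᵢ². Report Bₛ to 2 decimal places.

0.49

Proportions for morphospecies III (n=70): 18/70=0.2571, 3/70=0.0429, 25/70=0.3571, 16/70=0.2286, 1/70=0.0143, 3/70=0.0429, 4/70=0.0571
Σpᵢ² = 0.2571² + 0.0429² + 0.3571² + 0.2286² + 0.0143² + 0.0429² + 0.0571² = 0.066100 + 0.001840 + 0.127520 + 0.052258 + 0.000204 + 0.001840 + 0.003260 = 0.253022
B = 1 / 0.253022 = 3.9522
Bₛ = (B − 1)/(n − 1) = (3.9522 − 1)/(7 − 1) = 2.9522/6 = 0.4920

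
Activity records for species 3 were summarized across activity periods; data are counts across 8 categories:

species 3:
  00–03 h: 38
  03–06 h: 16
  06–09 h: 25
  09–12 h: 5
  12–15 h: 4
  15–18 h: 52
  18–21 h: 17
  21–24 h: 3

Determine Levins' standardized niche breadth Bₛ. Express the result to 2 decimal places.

0.54

Proportions for species 3 (n=160): 38/160=0.2375, 16/160=0.1000, 25/160=0.1563, 5/160=0.0313, 4/160=0.0250, 52/160=0.3250, 17/160=0.1063, 3/160=0.0188
Σpᵢ² = 0.2375² + 0.1000² + 0.1563² + 0.0313² + 0.0250² + 0.3250² + 0.1063² + 0.0188² = 0.056406 + 0.010000 + 0.024430 + 0.000980 + 0.000625 + 0.105625 + 0.011300 + 0.000353 = 0.209719
B = 1 / 0.209719 = 4.7683
Bₛ = (B − 1)/(n − 1) = (4.7683 − 1)/(8 − 1) = 3.7683/7 = 0.5383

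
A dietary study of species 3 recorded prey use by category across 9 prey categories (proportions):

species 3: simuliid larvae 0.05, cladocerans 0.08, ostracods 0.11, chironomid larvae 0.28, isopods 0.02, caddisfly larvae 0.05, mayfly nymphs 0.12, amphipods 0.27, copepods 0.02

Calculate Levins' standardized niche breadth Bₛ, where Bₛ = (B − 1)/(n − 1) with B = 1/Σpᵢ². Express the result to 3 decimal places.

Σpᵢ² = 0.05² + 0.08² + 0.11² + 0.28² + 0.02² + 0.05² + 0.12² + 0.27² + 0.02² = 0.0025 + 0.0064 + 0.0121 + 0.0784 + 0.0004 + 0.0025 + 0.0144 + 0.0729 + 0.0004 = 0.1900
B = 1 / 0.1900 = 5.26316
Bₛ = (B − 1)/(n − 1) = (5.26316 − 1)/(9 − 1) = 4.26316/8 = 0.53290

0.533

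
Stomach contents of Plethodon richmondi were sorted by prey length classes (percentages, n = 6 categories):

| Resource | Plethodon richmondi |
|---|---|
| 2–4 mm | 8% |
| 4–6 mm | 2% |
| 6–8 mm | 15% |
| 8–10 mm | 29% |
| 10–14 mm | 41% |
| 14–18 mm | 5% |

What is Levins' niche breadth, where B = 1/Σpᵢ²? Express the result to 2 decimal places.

Convert percentages to proportions (divide by 100).
Σpᵢ² = 0.08² + 0.02² + 0.15² + 0.29² + 0.41² + 0.05² = 0.0064 + 0.0004 + 0.0225 + 0.0841 + 0.1681 + 0.0025 = 0.2840
B = 1 / 0.2840 = 3.5211

3.52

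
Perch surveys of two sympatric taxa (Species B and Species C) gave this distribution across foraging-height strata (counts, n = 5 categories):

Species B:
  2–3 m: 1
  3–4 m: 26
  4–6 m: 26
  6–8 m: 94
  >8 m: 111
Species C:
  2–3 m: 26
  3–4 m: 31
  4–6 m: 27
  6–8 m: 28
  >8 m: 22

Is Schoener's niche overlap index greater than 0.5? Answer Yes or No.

Yes

Proportions for Species B (n=258): 1/258=0.0039, 26/258=0.1008, 26/258=0.1008, 94/258=0.3643, 111/258=0.4302
Proportions for Species C (n=134): 26/134=0.1940, 31/134=0.2313, 27/134=0.2015, 28/134=0.2090, 22/134=0.1642
Σ|p₁ᵢ − p₂ᵢ| = 0.1901 + 0.1305 + 0.1007 + 0.1553 + 0.2660 = 0.8426
D = 1 − ½ × 0.8426 = 1 − 0.42130 = 0.57870
D = 0.57870 > 0.5 → Yes.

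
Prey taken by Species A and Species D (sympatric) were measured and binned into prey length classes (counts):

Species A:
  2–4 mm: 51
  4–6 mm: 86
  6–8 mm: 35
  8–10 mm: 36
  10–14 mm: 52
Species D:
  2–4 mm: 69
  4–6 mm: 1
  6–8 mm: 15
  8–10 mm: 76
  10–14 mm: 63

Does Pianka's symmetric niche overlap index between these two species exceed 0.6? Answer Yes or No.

Yes

Proportions for Species A (n=260): 51/260=0.1962, 86/260=0.3308, 35/260=0.1346, 36/260=0.1385, 52/260=0.2000
Proportions for Species D (n=224): 69/224=0.3080, 1/224=0.0045, 15/224=0.0670, 76/224=0.3393, 63/224=0.2813
Σ p₁ᵢp₂ᵢ = 0.060430 + 0.001489 + 0.009018 + 0.046993 + 0.056260 = 0.174190
Σp_1ᵢ² = 0.1962² + 0.3308² + 0.1346² + 0.1385² + 0.2000² = 0.038494 + 0.109429 + 0.018117 + 0.019182 + 0.040000 = 0.225222
Σp_2ᵢ² = 0.3080² + 0.0045² + 0.0670² + 0.3393² + 0.2813² = 0.094864 + 0.000020 + 0.004489 + 0.115124 + 0.079130 = 0.293627
O = 0.174190 / √(0.225222 × 0.293627) = 0.174190 / 0.2571600 = 0.6774
O = 0.6774 > 0.6 → Yes.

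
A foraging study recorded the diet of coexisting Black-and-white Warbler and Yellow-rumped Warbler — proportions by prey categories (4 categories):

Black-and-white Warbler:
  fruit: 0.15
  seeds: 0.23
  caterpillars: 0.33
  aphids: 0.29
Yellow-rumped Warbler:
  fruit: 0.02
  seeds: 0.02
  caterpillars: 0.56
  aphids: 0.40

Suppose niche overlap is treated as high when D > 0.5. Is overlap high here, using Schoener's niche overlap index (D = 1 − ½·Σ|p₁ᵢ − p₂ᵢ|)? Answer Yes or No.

Yes

Σ|p₁ᵢ − p₂ᵢ| = 0.13 + 0.21 + 0.23 + 0.11 = 0.68
D = 1 − ½ × 0.68 = 1 − 0.340 = 0.6600
D = 0.6600 > 0.5 → Yes.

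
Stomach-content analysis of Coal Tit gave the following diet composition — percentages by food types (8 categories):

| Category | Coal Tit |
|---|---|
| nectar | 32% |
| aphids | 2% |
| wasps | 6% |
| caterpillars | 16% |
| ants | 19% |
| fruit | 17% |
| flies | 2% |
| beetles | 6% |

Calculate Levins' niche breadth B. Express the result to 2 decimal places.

Convert percentages to proportions (divide by 100).
Σpᵢ² = 0.32² + 0.02² + 0.06² + 0.16² + 0.19² + 0.17² + 0.02² + 0.06² = 0.1024 + 0.0004 + 0.0036 + 0.0256 + 0.0361 + 0.0289 + 0.0004 + 0.0036 = 0.2010
B = 1 / 0.2010 = 4.9751

4.98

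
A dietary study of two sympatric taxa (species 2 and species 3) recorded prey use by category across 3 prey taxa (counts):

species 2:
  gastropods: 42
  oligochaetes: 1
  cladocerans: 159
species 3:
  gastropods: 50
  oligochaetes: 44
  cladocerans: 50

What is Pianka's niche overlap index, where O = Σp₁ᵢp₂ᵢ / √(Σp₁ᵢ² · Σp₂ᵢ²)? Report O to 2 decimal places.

Proportions for species 2 (n=202): 42/202=0.2079, 1/202=0.0050, 159/202=0.7871
Proportions for species 3 (n=144): 50/144=0.3472, 44/144=0.3056, 50/144=0.3472
Σ p₁ᵢp₂ᵢ = 0.072183 + 0.001528 + 0.273281 = 0.346992
Σp_1ᵢ² = 0.2079² + 0.0050² + 0.7871² = 0.043222 + 0.000025 + 0.619526 = 0.662773
Σp_2ᵢ² = 0.3472² + 0.3056² + 0.3472² = 0.120548 + 0.093391 + 0.120548 = 0.334487
O = 0.346992 / √(0.662773 × 0.334487) = 0.346992 / 0.4708386 = 0.7370

0.74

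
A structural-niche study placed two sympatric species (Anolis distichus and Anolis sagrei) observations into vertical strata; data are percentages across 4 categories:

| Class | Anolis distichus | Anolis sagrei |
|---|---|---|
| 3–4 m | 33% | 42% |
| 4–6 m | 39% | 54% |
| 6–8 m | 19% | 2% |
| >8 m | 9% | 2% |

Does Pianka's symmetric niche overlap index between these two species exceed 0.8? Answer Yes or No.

Convert percentages to proportions (divide by 100).
Σ p₁ᵢp₂ᵢ = 0.1386 + 0.2106 + 0.0038 + 0.0018 = 0.3548
Σp_1ᵢ² = 0.33² + 0.39² + 0.19² + 0.09² = 0.1089 + 0.1521 + 0.0361 + 0.0081 = 0.3052
Σp_2ᵢ² = 0.42² + 0.54² + 0.02² + 0.02² = 0.1764 + 0.2916 + 0.0004 + 0.0004 = 0.4688
O = 0.3548 / √(0.3052 × 0.4688) = 0.3548 / 0.37826 = 0.9380
O = 0.9380 > 0.8 → Yes.

Yes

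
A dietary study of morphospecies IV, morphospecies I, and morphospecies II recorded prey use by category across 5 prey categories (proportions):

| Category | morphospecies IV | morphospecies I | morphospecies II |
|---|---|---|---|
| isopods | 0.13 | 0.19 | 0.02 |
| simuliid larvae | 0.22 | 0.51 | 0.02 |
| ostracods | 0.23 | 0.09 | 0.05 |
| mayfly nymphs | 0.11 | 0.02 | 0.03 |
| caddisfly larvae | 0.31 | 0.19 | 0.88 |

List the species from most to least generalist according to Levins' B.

Σp_IVᵢ² = 0.13² + 0.22² + 0.23² + 0.11² + 0.31² = 0.0169 + 0.0484 + 0.0529 + 0.0121 + 0.0961 = 0.2264
B_IV = 1 / 0.2264 = 4.4170
Σp_Iᵢ² = 0.19² + 0.51² + 0.09² + 0.02² + 0.19² = 0.0361 + 0.2601 + 0.0081 + 0.0004 + 0.0361 = 0.3408
B_I = 1 / 0.3408 = 2.9343
Σp_IIᵢ² = 0.02² + 0.02² + 0.05² + 0.03² + 0.88² = 0.0004 + 0.0004 + 0.0025 + 0.0009 + 0.7744 = 0.7786
B_II = 1 / 0.7786 = 1.2844
Ranking by B (broadest → narrowest): morphospecies IV (4.42) > morphospecies I (2.93) > morphospecies II (1.28)

morphospecies IV > morphospecies I > morphospecies II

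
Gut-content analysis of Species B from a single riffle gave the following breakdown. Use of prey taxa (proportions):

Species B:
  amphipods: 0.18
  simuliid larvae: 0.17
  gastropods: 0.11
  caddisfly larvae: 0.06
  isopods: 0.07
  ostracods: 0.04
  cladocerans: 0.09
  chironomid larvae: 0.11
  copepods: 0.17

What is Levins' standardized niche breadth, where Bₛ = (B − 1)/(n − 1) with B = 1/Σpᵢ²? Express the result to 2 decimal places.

Σpᵢ² = 0.18² + 0.17² + 0.11² + 0.06² + 0.07² + 0.04² + 0.09² + 0.11² + 0.17² = 0.0324 + 0.0289 + 0.0121 + 0.0036 + 0.0049 + 0.0016 + 0.0081 + 0.0121 + 0.0289 = 0.1326
B = 1 / 0.1326 = 7.5415
Bₛ = (B − 1)/(n − 1) = (7.5415 − 1)/(9 − 1) = 6.5415/8 = 0.8177

0.82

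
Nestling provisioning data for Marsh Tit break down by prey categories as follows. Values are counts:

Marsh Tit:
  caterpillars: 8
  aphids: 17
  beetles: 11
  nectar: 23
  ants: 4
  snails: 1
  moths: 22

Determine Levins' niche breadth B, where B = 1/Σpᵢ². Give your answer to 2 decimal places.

4.92

Proportions for Marsh Tit (n=86): 8/86=0.0930, 17/86=0.1977, 11/86=0.1279, 23/86=0.2674, 4/86=0.0465, 1/86=0.0116, 22/86=0.2558
Σpᵢ² = 0.0930² + 0.1977² + 0.1279² + 0.2674² + 0.0465² + 0.0116² + 0.2558² = 0.008649 + 0.039085 + 0.016358 + 0.071503 + 0.002162 + 0.000135 + 0.065434 = 0.203326
B = 1 / 0.203326 = 4.9182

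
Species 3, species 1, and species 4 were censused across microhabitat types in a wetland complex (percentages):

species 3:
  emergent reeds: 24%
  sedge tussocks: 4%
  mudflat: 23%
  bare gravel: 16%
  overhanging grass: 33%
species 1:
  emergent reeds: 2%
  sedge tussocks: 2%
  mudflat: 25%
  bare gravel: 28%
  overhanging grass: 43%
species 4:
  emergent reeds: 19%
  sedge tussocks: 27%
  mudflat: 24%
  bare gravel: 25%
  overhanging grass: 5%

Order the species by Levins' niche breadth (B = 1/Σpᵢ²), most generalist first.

species 4 > species 3 > species 1

Convert percentages to proportions (divide by 100).
Σp_3ᵢ² = 0.24² + 0.04² + 0.23² + 0.16² + 0.33² = 0.0576 + 0.0016 + 0.0529 + 0.0256 + 0.1089 = 0.2466
B_3 = 1 / 0.2466 = 4.0552
Σp_1ᵢ² = 0.02² + 0.02² + 0.25² + 0.28² + 0.43² = 0.0004 + 0.0004 + 0.0625 + 0.0784 + 0.1849 = 0.3266
B_1 = 1 / 0.3266 = 3.0618
Σp_4ᵢ² = 0.19² + 0.27² + 0.24² + 0.25² + 0.05² = 0.0361 + 0.0729 + 0.0576 + 0.0625 + 0.0025 = 0.2316
B_4 = 1 / 0.2316 = 4.3178
Ranking by B (broadest → narrowest): species 4 (4.32) > species 3 (4.06) > species 1 (3.06)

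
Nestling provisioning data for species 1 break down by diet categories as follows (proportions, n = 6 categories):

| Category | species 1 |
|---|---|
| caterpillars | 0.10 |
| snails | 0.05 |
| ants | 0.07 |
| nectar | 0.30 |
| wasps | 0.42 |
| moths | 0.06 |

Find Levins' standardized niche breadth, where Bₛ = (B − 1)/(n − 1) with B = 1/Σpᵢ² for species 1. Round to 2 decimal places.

0.50

Σpᵢ² = 0.10² + 0.05² + 0.07² + 0.30² + 0.42² + 0.06² = 0.0100 + 0.0025 + 0.0049 + 0.0900 + 0.1764 + 0.0036 = 0.2874
B = 1 / 0.2874 = 3.4795
Bₛ = (B − 1)/(n − 1) = (3.4795 − 1)/(6 − 1) = 2.4795/5 = 0.4959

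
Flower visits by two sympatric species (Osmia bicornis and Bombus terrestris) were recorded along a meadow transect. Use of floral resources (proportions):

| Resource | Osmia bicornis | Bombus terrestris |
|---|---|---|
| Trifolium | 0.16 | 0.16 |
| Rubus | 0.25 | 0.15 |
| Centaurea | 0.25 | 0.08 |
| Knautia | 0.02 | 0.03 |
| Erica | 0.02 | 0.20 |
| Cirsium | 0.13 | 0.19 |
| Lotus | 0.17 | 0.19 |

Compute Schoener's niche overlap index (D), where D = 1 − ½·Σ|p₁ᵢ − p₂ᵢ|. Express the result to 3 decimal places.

Σ|p₁ᵢ − p₂ᵢ| = 0.00 + 0.10 + 0.17 + 0.01 + 0.18 + 0.06 + 0.02 = 0.54
D = 1 − ½ × 0.54 = 1 − 0.270 = 0.73000

0.730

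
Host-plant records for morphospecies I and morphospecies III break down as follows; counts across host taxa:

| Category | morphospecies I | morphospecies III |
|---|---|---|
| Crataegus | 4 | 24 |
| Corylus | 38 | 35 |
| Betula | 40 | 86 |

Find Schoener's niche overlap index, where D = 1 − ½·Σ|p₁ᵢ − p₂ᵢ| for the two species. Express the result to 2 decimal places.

0.78

Proportions for morphospecies I (n=82): 4/82=0.0488, 38/82=0.4634, 40/82=0.4878
Proportions for morphospecies III (n=145): 24/145=0.1655, 35/145=0.2414, 86/145=0.5931
Σ|p₁ᵢ − p₂ᵢ| = 0.1167 + 0.2220 + 0.1053 = 0.4440
D = 1 − ½ × 0.4440 = 1 − 0.22200 = 0.77800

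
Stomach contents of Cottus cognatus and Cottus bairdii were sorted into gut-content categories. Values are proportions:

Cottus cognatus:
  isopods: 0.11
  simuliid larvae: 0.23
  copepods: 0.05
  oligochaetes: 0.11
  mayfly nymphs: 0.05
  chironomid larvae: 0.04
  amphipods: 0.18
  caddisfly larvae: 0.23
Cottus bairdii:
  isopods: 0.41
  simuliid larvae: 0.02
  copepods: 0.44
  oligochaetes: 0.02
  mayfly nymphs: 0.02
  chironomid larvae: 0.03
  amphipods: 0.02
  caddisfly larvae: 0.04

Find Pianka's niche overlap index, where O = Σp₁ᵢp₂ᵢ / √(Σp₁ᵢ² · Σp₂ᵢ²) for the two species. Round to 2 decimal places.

0.36

Σ p₁ᵢp₂ᵢ = 0.0451 + 0.0046 + 0.0220 + 0.0022 + 0.0010 + 0.0012 + 0.0036 + 0.0092 = 0.0889
Σp_1ᵢ² = 0.11² + 0.23² + 0.05² + 0.11² + 0.05² + 0.04² + 0.18² + 0.23² = 0.0121 + 0.0529 + 0.0025 + 0.0121 + 0.0025 + 0.0016 + 0.0324 + 0.0529 = 0.1690
Σp_2ᵢ² = 0.41² + 0.02² + 0.44² + 0.02² + 0.02² + 0.03² + 0.02² + 0.04² = 0.1681 + 0.0004 + 0.1936 + 0.0004 + 0.0004 + 0.0009 + 0.0004 + 0.0016 = 0.3658
O = 0.0889 / √(0.1690 × 0.3658) = 0.0889 / 0.24864 = 0.3575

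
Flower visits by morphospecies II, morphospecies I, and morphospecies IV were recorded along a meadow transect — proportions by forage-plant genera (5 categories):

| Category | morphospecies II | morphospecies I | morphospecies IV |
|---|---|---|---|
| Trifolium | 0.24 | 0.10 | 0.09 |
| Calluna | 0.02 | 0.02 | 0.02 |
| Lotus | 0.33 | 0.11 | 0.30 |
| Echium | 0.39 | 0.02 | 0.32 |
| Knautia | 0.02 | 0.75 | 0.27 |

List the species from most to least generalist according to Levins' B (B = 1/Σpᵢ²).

Σp_IIᵢ² = 0.24² + 0.02² + 0.33² + 0.39² + 0.02² = 0.0576 + 0.0004 + 0.1089 + 0.1521 + 0.0004 = 0.3194
B_II = 1 / 0.3194 = 3.1309
Σp_Iᵢ² = 0.10² + 0.02² + 0.11² + 0.02² + 0.75² = 0.0100 + 0.0004 + 0.0121 + 0.0004 + 0.5625 = 0.5854
B_I = 1 / 0.5854 = 1.7082
Σp_IVᵢ² = 0.09² + 0.02² + 0.30² + 0.32² + 0.27² = 0.0081 + 0.0004 + 0.0900 + 0.1024 + 0.0729 = 0.2738
B_IV = 1 / 0.2738 = 3.6523
Ranking by B (broadest → narrowest): morphospecies IV (3.65) > morphospecies II (3.13) > morphospecies I (1.71)

morphospecies IV > morphospecies II > morphospecies I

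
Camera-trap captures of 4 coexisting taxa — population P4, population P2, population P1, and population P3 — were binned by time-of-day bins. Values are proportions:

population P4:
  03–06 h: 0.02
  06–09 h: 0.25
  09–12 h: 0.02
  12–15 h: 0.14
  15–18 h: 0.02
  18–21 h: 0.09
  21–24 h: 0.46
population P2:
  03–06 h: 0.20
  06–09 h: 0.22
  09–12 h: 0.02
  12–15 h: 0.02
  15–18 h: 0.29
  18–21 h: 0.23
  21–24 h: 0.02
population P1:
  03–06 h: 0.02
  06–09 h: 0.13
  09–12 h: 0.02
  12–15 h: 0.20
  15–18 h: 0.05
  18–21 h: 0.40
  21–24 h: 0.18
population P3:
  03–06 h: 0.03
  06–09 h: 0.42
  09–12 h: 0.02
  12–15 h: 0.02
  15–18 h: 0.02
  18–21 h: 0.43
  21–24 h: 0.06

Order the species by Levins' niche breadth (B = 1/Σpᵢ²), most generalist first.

Σp_P4ᵢ² = 0.02² + 0.25² + 0.02² + 0.14² + 0.02² + 0.09² + 0.46² = 0.0004 + 0.0625 + 0.0004 + 0.0196 + 0.0004 + 0.0081 + 0.2116 = 0.3030
B_P4 = 1 / 0.3030 = 3.3003
Σp_P2ᵢ² = 0.20² + 0.22² + 0.02² + 0.02² + 0.29² + 0.23² + 0.02² = 0.0400 + 0.0484 + 0.0004 + 0.0004 + 0.0841 + 0.0529 + 0.0004 = 0.2266
B_P2 = 1 / 0.2266 = 4.4131
Σp_P1ᵢ² = 0.02² + 0.13² + 0.02² + 0.20² + 0.05² + 0.40² + 0.18² = 0.0004 + 0.0169 + 0.0004 + 0.0400 + 0.0025 + 0.1600 + 0.0324 = 0.2526
B_P1 = 1 / 0.2526 = 3.9588
Σp_P3ᵢ² = 0.03² + 0.42² + 0.02² + 0.02² + 0.02² + 0.43² + 0.06² = 0.0009 + 0.1764 + 0.0004 + 0.0004 + 0.0004 + 0.1849 + 0.0036 = 0.3670
B_P3 = 1 / 0.3670 = 2.7248
Ranking by B (broadest → narrowest): population P2 (4.41) > population P1 (3.96) > population P4 (3.30) > population P3 (2.72)

population P2 > population P1 > population P4 > population P3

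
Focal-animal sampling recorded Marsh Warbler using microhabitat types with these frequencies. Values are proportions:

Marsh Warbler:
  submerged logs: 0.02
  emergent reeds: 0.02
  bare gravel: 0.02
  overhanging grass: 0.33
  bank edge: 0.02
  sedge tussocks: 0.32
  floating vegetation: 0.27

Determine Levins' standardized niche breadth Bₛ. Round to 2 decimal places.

Σpᵢ² = 0.02² + 0.02² + 0.02² + 0.33² + 0.02² + 0.32² + 0.27² = 0.0004 + 0.0004 + 0.0004 + 0.1089 + 0.0004 + 0.1024 + 0.0729 = 0.2858
B = 1 / 0.2858 = 3.4990
Bₛ = (B − 1)/(n − 1) = (3.4990 − 1)/(7 − 1) = 2.4990/6 = 0.4165

0.42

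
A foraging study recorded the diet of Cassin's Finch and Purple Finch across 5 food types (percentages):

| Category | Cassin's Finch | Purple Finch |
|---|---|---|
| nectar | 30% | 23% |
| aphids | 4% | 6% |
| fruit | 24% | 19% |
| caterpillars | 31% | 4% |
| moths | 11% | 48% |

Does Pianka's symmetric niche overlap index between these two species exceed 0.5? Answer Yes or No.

Yes

Convert percentages to proportions (divide by 100).
Σ p₁ᵢp₂ᵢ = 0.0690 + 0.0024 + 0.0456 + 0.0124 + 0.0528 = 0.1822
Σp_1ᵢ² = 0.30² + 0.04² + 0.24² + 0.31² + 0.11² = 0.0900 + 0.0016 + 0.0576 + 0.0961 + 0.0121 = 0.2574
Σp_2ᵢ² = 0.23² + 0.06² + 0.19² + 0.04² + 0.48² = 0.0529 + 0.0036 + 0.0361 + 0.0016 + 0.2304 = 0.3246
O = 0.1822 / √(0.2574 × 0.3246) = 0.1822 / 0.28905 = 0.6303
O = 0.6303 > 0.5 → Yes.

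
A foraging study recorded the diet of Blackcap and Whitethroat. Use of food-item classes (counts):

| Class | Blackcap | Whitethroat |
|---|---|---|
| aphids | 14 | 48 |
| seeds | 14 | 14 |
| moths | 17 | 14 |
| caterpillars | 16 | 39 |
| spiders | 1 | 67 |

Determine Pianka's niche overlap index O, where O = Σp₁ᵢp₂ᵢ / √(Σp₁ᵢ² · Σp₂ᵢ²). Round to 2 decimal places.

Proportions for Blackcap (n=62): 14/62=0.2258, 14/62=0.2258, 17/62=0.2742, 16/62=0.2581, 1/62=0.0161
Proportions for Whitethroat (n=182): 48/182=0.2637, 14/182=0.0769, 14/182=0.0769, 39/182=0.2143, 67/182=0.3681
Σ p₁ᵢp₂ᵢ = 0.059543 + 0.017364 + 0.021086 + 0.055311 + 0.005926 = 0.159230
Σp_1ᵢ² = 0.2258² + 0.2258² + 0.2742² + 0.2581² + 0.0161² = 0.050986 + 0.050986 + 0.075186 + 0.066616 + 0.000259 = 0.244033
Σp_2ᵢ² = 0.2637² + 0.0769² + 0.0769² + 0.2143² + 0.3681² = 0.069538 + 0.005914 + 0.005914 + 0.045924 + 0.135498 = 0.262788
O = 0.159230 / √(0.244033 × 0.262788) = 0.159230 / 0.2532369 = 0.6288

0.63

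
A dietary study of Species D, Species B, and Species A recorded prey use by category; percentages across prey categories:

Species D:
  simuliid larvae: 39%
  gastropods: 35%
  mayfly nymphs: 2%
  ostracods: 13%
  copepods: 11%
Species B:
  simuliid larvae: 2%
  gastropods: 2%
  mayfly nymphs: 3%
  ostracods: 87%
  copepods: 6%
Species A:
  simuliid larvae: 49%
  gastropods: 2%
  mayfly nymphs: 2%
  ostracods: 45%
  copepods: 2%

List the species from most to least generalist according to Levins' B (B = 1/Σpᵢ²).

Convert percentages to proportions (divide by 100).
Σp_Dᵢ² = 0.39² + 0.35² + 0.02² + 0.13² + 0.11² = 0.1521 + 0.1225 + 0.0004 + 0.0169 + 0.0121 = 0.3040
B_D = 1 / 0.3040 = 3.2895
Σp_Bᵢ² = 0.02² + 0.02² + 0.03² + 0.87² + 0.06² = 0.0004 + 0.0004 + 0.0009 + 0.7569 + 0.0036 = 0.7622
B_B = 1 / 0.7622 = 1.3120
Σp_Aᵢ² = 0.49² + 0.02² + 0.02² + 0.45² + 0.02² = 0.2401 + 0.0004 + 0.0004 + 0.2025 + 0.0004 = 0.4438
B_A = 1 / 0.4438 = 2.2533
Ranking by B (broadest → narrowest): Species D (3.29) > Species A (2.25) > Species B (1.31)

Species D > Species A > Species B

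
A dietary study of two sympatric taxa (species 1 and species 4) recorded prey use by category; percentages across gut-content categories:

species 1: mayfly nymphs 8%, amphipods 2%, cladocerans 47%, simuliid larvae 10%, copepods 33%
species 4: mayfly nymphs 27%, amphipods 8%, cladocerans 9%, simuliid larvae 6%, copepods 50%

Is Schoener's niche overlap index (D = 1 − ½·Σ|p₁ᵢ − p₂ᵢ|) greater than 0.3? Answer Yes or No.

Yes

Convert percentages to proportions (divide by 100).
Σ|p₁ᵢ − p₂ᵢ| = 0.19 + 0.06 + 0.38 + 0.04 + 0.17 = 0.84
D = 1 − ½ × 0.84 = 1 − 0.420 = 0.5800
D = 0.5800 > 0.3 → Yes.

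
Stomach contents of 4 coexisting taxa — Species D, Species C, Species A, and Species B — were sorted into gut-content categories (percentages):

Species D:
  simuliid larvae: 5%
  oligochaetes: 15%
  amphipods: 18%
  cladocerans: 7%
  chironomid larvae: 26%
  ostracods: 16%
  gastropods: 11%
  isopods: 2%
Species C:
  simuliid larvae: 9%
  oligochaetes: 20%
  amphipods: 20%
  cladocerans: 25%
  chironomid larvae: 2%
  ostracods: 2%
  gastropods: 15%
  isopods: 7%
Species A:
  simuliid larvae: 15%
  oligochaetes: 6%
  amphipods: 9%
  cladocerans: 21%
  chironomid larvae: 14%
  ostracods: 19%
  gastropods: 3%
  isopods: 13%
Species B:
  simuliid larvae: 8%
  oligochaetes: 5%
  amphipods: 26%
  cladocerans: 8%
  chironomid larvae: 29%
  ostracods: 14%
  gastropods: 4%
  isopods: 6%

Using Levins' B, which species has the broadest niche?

Convert percentages to proportions (divide by 100).
Σp_Dᵢ² = 0.05² + 0.15² + 0.18² + 0.07² + 0.26² + 0.16² + 0.11² + 0.02² = 0.0025 + 0.0225 + 0.0324 + 0.0049 + 0.0676 + 0.0256 + 0.0121 + 0.0004 = 0.1680
B_D = 1 / 0.1680 = 5.9524
Σp_Cᵢ² = 0.09² + 0.20² + 0.20² + 0.25² + 0.02² + 0.02² + 0.15² + 0.07² = 0.0081 + 0.0400 + 0.0400 + 0.0625 + 0.0004 + 0.0004 + 0.0225 + 0.0049 = 0.1788
B_C = 1 / 0.1788 = 5.5928
Σp_Aᵢ² = 0.15² + 0.06² + 0.09² + 0.21² + 0.14² + 0.19² + 0.03² + 0.13² = 0.0225 + 0.0036 + 0.0081 + 0.0441 + 0.0196 + 0.0361 + 0.0009 + 0.0169 = 0.1518
B_A = 1 / 0.1518 = 6.5876
Σp_Bᵢ² = 0.08² + 0.05² + 0.26² + 0.08² + 0.29² + 0.14² + 0.04² + 0.06² = 0.0064 + 0.0025 + 0.0676 + 0.0064 + 0.0841 + 0.0196 + 0.0016 + 0.0036 = 0.1918
B_B = 1 / 0.1918 = 5.2138
Highest B → broadest niche (most generalist): Species A (B = 6.59).

Species A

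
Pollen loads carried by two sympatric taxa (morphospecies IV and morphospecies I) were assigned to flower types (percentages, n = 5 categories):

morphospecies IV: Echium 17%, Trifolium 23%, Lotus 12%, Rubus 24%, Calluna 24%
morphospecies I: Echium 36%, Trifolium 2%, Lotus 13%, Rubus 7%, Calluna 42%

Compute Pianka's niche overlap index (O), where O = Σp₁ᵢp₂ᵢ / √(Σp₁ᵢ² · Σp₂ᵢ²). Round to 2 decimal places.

0.76

Convert percentages to proportions (divide by 100).
Σ p₁ᵢp₂ᵢ = 0.0612 + 0.0046 + 0.0156 + 0.0168 + 0.1008 = 0.1990
Σp_1ᵢ² = 0.17² + 0.23² + 0.12² + 0.24² + 0.24² = 0.0289 + 0.0529 + 0.0144 + 0.0576 + 0.0576 = 0.2114
Σp_2ᵢ² = 0.36² + 0.02² + 0.13² + 0.07² + 0.42² = 0.1296 + 0.0004 + 0.0169 + 0.0049 + 0.1764 = 0.3282
O = 0.1990 / √(0.2114 × 0.3282) = 0.1990 / 0.26340 = 0.7555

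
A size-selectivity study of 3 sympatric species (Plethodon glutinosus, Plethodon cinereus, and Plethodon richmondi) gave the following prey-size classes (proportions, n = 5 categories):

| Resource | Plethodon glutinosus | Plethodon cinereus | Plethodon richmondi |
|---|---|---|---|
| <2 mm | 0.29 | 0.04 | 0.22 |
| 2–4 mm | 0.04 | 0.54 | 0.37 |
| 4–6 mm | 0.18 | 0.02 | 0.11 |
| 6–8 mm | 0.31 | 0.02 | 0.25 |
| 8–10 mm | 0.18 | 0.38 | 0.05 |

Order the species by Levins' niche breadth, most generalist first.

Plethodon glutinosus > Plethodon richmondi > Plethodon cinereus

Σp_glutᵢ² = 0.29² + 0.04² + 0.18² + 0.31² + 0.18² = 0.0841 + 0.0016 + 0.0324 + 0.0961 + 0.0324 = 0.2466
B_glut = 1 / 0.2466 = 4.0552
Σp_cineᵢ² = 0.04² + 0.54² + 0.02² + 0.02² + 0.38² = 0.0016 + 0.2916 + 0.0004 + 0.0004 + 0.1444 = 0.4384
B_cine = 1 / 0.4384 = 2.2810
Σp_richᵢ² = 0.22² + 0.37² + 0.11² + 0.25² + 0.05² = 0.0484 + 0.1369 + 0.0121 + 0.0625 + 0.0025 = 0.2624
B_rich = 1 / 0.2624 = 3.8110
Ranking by B (broadest → narrowest): Plethodon glutinosus (4.06) > Plethodon richmondi (3.81) > Plethodon cinereus (2.28)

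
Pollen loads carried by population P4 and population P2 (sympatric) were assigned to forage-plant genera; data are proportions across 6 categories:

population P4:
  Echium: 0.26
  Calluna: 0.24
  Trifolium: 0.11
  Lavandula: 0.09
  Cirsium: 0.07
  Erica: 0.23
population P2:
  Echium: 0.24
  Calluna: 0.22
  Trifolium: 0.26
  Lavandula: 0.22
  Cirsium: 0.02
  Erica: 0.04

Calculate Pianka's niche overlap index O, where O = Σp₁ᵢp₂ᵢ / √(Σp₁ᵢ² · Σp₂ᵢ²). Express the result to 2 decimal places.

0.82

Σ p₁ᵢp₂ᵢ = 0.0624 + 0.0528 + 0.0286 + 0.0198 + 0.0014 + 0.0092 = 0.1742
Σp_1ᵢ² = 0.26² + 0.24² + 0.11² + 0.09² + 0.07² + 0.23² = 0.0676 + 0.0576 + 0.0121 + 0.0081 + 0.0049 + 0.0529 = 0.2032
Σp_2ᵢ² = 0.24² + 0.22² + 0.26² + 0.22² + 0.02² + 0.04² = 0.0576 + 0.0484 + 0.0676 + 0.0484 + 0.0004 + 0.0016 = 0.2240
O = 0.1742 / √(0.2032 × 0.2240) = 0.1742 / 0.21335 = 0.8165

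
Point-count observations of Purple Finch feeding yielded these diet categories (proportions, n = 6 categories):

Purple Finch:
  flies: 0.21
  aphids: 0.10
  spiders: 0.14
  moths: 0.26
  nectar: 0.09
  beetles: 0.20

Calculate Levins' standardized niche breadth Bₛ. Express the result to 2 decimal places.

Σpᵢ² = 0.21² + 0.10² + 0.14² + 0.26² + 0.09² + 0.20² = 0.0441 + 0.0100 + 0.0196 + 0.0676 + 0.0081 + 0.0400 = 0.1894
B = 1 / 0.1894 = 5.2798
Bₛ = (B − 1)/(n − 1) = (5.2798 − 1)/(6 − 1) = 4.2798/5 = 0.8560

0.86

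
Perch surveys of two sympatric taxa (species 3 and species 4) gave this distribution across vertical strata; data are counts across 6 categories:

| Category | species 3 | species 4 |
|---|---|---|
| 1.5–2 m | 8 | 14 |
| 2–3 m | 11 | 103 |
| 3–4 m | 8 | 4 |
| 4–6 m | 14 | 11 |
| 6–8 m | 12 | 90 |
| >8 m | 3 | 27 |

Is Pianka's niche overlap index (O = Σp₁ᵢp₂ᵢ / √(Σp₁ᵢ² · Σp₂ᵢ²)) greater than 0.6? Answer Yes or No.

Proportions for species 3 (n=56): 8/56=0.1429, 11/56=0.1964, 8/56=0.1429, 14/56=0.2500, 12/56=0.2143, 3/56=0.0536
Proportions for species 4 (n=249): 14/249=0.0562, 103/249=0.4137, 4/249=0.0161, 11/249=0.0442, 90/249=0.3614, 27/249=0.1084
Σ p₁ᵢp₂ᵢ = 0.008031 + 0.081251 + 0.002301 + 0.011050 + 0.077448 + 0.005810 = 0.185891
Σp_1ᵢ² = 0.1429² + 0.1964² + 0.1429² + 0.2500² + 0.2143² + 0.0536² = 0.020420 + 0.038573 + 0.020420 + 0.062500 + 0.045924 + 0.002873 = 0.190710
Σp_2ᵢ² = 0.0562² + 0.4137² + 0.0161² + 0.0442² + 0.3614² + 0.1084² = 0.003158 + 0.171148 + 0.000259 + 0.001954 + 0.130610 + 0.011751 = 0.318880
O = 0.185891 / √(0.190710 × 0.318880) = 0.185891 / 0.2466041 = 0.7538
O = 0.7538 > 0.6 → Yes.

Yes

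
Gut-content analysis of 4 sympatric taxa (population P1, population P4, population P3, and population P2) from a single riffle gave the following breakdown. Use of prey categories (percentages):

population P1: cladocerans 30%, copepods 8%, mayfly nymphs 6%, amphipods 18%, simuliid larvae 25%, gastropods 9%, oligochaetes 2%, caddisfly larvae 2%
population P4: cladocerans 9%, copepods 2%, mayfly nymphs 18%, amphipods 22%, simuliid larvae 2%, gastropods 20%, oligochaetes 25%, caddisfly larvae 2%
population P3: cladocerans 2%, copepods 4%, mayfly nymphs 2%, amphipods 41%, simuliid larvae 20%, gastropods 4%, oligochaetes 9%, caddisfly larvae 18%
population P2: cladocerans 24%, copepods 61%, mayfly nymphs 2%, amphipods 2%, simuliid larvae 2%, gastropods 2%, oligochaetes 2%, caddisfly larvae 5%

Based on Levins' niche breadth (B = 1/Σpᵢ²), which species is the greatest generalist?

Convert percentages to proportions (divide by 100).
Σp_P1ᵢ² = 0.30² + 0.08² + 0.06² + 0.18² + 0.25² + 0.09² + 0.02² + 0.02² = 0.0900 + 0.0064 + 0.0036 + 0.0324 + 0.0625 + 0.0081 + 0.0004 + 0.0004 = 0.2038
B_P1 = 1 / 0.2038 = 4.9068
Σp_P4ᵢ² = 0.09² + 0.02² + 0.18² + 0.22² + 0.02² + 0.20² + 0.25² + 0.02² = 0.0081 + 0.0004 + 0.0324 + 0.0484 + 0.0004 + 0.0400 + 0.0625 + 0.0004 = 0.1926
B_P4 = 1 / 0.1926 = 5.1921
Σp_P3ᵢ² = 0.02² + 0.04² + 0.02² + 0.41² + 0.20² + 0.04² + 0.09² + 0.18² = 0.0004 + 0.0016 + 0.0004 + 0.1681 + 0.0400 + 0.0016 + 0.0081 + 0.0324 = 0.2526
B_P3 = 1 / 0.2526 = 3.9588
Σp_P2ᵢ² = 0.24² + 0.61² + 0.02² + 0.02² + 0.02² + 0.02² + 0.02² + 0.05² = 0.0576 + 0.3721 + 0.0004 + 0.0004 + 0.0004 + 0.0004 + 0.0004 + 0.0025 = 0.4342
B_P2 = 1 / 0.4342 = 2.3031
Highest B → broadest niche (most generalist): population P4 (B = 5.19).

population P4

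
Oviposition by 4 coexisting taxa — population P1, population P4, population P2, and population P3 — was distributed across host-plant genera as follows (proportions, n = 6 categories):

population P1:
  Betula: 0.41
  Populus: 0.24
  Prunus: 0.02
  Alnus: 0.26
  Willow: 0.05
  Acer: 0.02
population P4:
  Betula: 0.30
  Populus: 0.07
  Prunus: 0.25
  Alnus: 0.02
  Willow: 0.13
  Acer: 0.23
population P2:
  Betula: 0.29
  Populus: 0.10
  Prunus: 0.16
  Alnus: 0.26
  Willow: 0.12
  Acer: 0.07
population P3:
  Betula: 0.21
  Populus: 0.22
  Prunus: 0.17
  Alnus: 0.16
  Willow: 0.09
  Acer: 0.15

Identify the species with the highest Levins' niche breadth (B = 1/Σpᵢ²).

Σp_P1ᵢ² = 0.41² + 0.24² + 0.02² + 0.26² + 0.05² + 0.02² = 0.1681 + 0.0576 + 0.0004 + 0.0676 + 0.0025 + 0.0004 = 0.2966
B_P1 = 1 / 0.2966 = 3.3715
Σp_P4ᵢ² = 0.30² + 0.07² + 0.25² + 0.02² + 0.13² + 0.23² = 0.0900 + 0.0049 + 0.0625 + 0.0004 + 0.0169 + 0.0529 = 0.2276
B_P4 = 1 / 0.2276 = 4.3937
Σp_P2ᵢ² = 0.29² + 0.10² + 0.16² + 0.26² + 0.12² + 0.07² = 0.0841 + 0.0100 + 0.0256 + 0.0676 + 0.0144 + 0.0049 = 0.2066
B_P2 = 1 / 0.2066 = 4.8403
Σp_P3ᵢ² = 0.21² + 0.22² + 0.17² + 0.16² + 0.09² + 0.15² = 0.0441 + 0.0484 + 0.0289 + 0.0256 + 0.0081 + 0.0225 = 0.1776
B_P3 = 1 / 0.1776 = 5.6306
Highest B → broadest niche (most generalist): population P3 (B = 5.63).

population P3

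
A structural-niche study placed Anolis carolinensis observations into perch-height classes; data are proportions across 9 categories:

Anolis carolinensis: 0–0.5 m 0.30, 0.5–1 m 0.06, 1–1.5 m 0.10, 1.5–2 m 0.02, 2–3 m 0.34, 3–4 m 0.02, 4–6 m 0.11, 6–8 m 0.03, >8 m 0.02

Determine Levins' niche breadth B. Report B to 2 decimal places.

Σpᵢ² = 0.30² + 0.06² + 0.10² + 0.02² + 0.34² + 0.02² + 0.11² + 0.03² + 0.02² = 0.0900 + 0.0036 + 0.0100 + 0.0004 + 0.1156 + 0.0004 + 0.0121 + 0.0009 + 0.0004 = 0.2334
B = 1 / 0.2334 = 4.2845

4.28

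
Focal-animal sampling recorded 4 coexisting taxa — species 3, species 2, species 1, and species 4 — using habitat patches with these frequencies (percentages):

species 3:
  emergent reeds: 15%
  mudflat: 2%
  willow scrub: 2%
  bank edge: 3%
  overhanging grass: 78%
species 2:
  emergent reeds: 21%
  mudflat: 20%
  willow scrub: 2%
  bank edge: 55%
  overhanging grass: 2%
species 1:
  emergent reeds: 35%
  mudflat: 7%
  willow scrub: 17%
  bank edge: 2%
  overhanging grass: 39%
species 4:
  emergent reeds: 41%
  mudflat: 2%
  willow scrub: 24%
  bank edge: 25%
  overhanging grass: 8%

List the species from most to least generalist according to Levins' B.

species 4 > species 1 > species 2 > species 3

Convert percentages to proportions (divide by 100).
Σp_3ᵢ² = 0.15² + 0.02² + 0.02² + 0.03² + 0.78² = 0.0225 + 0.0004 + 0.0004 + 0.0009 + 0.6084 = 0.6326
B_3 = 1 / 0.6326 = 1.5808
Σp_2ᵢ² = 0.21² + 0.20² + 0.02² + 0.55² + 0.02² = 0.0441 + 0.0400 + 0.0004 + 0.3025 + 0.0004 = 0.3874
B_2 = 1 / 0.3874 = 2.5813
Σp_1ᵢ² = 0.35² + 0.07² + 0.17² + 0.02² + 0.39² = 0.1225 + 0.0049 + 0.0289 + 0.0004 + 0.1521 = 0.3088
B_1 = 1 / 0.3088 = 3.2383
Σp_4ᵢ² = 0.41² + 0.02² + 0.24² + 0.25² + 0.08² = 0.1681 + 0.0004 + 0.0576 + 0.0625 + 0.0064 = 0.2950
B_4 = 1 / 0.2950 = 3.3898
Ranking by B (broadest → narrowest): species 4 (3.39) > species 1 (3.24) > species 2 (2.58) > species 3 (1.58)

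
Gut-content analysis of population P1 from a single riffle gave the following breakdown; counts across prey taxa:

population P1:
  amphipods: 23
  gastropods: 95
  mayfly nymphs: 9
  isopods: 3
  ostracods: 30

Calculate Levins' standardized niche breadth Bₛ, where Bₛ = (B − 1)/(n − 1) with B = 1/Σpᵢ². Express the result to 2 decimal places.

Proportions for population P1 (n=160): 23/160=0.1438, 95/160=0.5938, 9/160=0.0563, 3/160=0.0188, 30/160=0.1875
Σpᵢ² = 0.1438² + 0.5938² + 0.0563² + 0.0188² + 0.1875² = 0.020678 + 0.352598 + 0.003170 + 0.000353 + 0.035156 = 0.411955
B = 1 / 0.411955 = 2.4274
Bₛ = (B − 1)/(n − 1) = (2.4274 − 1)/(5 − 1) = 1.4274/4 = 0.3569

0.36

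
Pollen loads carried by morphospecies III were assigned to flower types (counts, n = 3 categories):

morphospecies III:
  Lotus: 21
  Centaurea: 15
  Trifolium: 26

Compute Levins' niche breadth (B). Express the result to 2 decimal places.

Proportions for morphospecies III (n=62): 21/62=0.3387, 15/62=0.2419, 26/62=0.4194
Σpᵢ² = 0.3387² + 0.2419² + 0.4194² = 0.114718 + 0.058516 + 0.175896 = 0.349130
B = 1 / 0.349130 = 2.8643

2.86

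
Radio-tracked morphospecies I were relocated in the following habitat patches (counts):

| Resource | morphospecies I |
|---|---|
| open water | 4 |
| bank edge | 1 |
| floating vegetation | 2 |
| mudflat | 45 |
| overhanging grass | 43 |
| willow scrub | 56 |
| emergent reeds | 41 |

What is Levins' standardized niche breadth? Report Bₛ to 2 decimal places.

Proportions for morphospecies I (n=192): 4/192=0.0208, 1/192=0.0052, 2/192=0.0104, 45/192=0.2344, 43/192=0.2240, 56/192=0.2917, 41/192=0.2135
Σpᵢ² = 0.0208² + 0.0052² + 0.0104² + 0.2344² + 0.2240² + 0.2917² + 0.2135² = 0.000433 + 0.000027 + 0.000108 + 0.054943 + 0.050176 + 0.085089 + 0.045582 = 0.236358
B = 1 / 0.236358 = 4.2309
Bₛ = (B − 1)/(n − 1) = (4.2309 − 1)/(7 − 1) = 3.2309/6 = 0.5385

0.54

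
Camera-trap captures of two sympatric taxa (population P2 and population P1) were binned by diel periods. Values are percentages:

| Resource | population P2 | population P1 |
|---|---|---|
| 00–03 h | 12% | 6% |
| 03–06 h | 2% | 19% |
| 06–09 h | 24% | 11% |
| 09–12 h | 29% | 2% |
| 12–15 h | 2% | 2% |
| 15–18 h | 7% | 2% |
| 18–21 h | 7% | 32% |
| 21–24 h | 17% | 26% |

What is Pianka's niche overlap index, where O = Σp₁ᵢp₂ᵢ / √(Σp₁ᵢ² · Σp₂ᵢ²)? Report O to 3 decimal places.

Convert percentages to proportions (divide by 100).
Σ p₁ᵢp₂ᵢ = 0.0072 + 0.0038 + 0.0264 + 0.0058 + 0.0004 + 0.0014 + 0.0224 + 0.0442 = 0.1116
Σp_1ᵢ² = 0.12² + 0.02² + 0.24² + 0.29² + 0.02² + 0.07² + 0.07² + 0.17² = 0.0144 + 0.0004 + 0.0576 + 0.0841 + 0.0004 + 0.0049 + 0.0049 + 0.0289 = 0.1956
Σp_2ᵢ² = 0.06² + 0.19² + 0.11² + 0.02² + 0.02² + 0.02² + 0.32² + 0.26² = 0.0036 + 0.0361 + 0.0121 + 0.0004 + 0.0004 + 0.0004 + 0.1024 + 0.0676 = 0.2230
O = 0.1116 / √(0.1956 × 0.2230) = 0.1116 / 0.208851 = 0.53435

0.534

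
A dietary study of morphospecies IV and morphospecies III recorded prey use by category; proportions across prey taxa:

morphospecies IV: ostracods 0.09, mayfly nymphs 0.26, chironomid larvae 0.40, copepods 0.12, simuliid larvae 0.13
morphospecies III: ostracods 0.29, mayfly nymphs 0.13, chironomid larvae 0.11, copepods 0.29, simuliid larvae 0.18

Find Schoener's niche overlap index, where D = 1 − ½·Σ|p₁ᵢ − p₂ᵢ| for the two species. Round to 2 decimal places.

Σ|p₁ᵢ − p₂ᵢ| = 0.20 + 0.13 + 0.29 + 0.17 + 0.05 = 0.84
D = 1 − ½ × 0.84 = 1 − 0.420 = 0.5800

0.58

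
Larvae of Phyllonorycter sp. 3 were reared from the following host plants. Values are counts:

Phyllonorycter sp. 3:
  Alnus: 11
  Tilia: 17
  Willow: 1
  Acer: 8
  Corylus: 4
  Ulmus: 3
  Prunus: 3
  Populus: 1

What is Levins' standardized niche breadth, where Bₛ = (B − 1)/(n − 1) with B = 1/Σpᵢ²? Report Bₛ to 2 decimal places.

0.50

Proportions for Phyllonorycter sp. 3 (n=48): 11/48=0.2292, 17/48=0.3542, 1/48=0.0208, 8/48=0.1667, 4/48=0.0833, 3/48=0.0625, 3/48=0.0625, 1/48=0.0208
Σpᵢ² = 0.2292² + 0.3542² + 0.0208² + 0.1667² + 0.0833² + 0.0625² + 0.0625² + 0.0208² = 0.052533 + 0.125458 + 0.000433 + 0.027789 + 0.006939 + 0.003906 + 0.003906 + 0.000433 = 0.221397
B = 1 / 0.221397 = 4.5168
Bₛ = (B − 1)/(n − 1) = (4.5168 − 1)/(8 − 1) = 3.5168/7 = 0.5024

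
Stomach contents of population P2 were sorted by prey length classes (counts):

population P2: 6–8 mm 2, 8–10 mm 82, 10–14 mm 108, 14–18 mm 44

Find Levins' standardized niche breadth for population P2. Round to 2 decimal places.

0.58

Proportions for population P2 (n=236): 2/236=0.0085, 82/236=0.3475, 108/236=0.4576, 44/236=0.1864
Σpᵢ² = 0.0085² + 0.3475² + 0.4576² + 0.1864² = 0.000072 + 0.120756 + 0.209398 + 0.034745 = 0.364971
B = 1 / 0.364971 = 2.7399
Bₛ = (B − 1)/(n − 1) = (2.7399 − 1)/(4 − 1) = 1.7399/3 = 0.5800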